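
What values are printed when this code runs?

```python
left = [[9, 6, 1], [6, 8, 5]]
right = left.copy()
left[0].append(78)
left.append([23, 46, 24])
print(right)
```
[[9, 6, 1, 78], [6, 8, 5]]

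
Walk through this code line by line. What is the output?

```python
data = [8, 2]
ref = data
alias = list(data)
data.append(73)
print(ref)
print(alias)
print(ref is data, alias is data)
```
[8, 2, 73]
[8, 2]
True False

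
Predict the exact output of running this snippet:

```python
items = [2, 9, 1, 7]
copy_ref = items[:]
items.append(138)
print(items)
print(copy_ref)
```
[2, 9, 1, 7, 138]
[2, 9, 1, 7]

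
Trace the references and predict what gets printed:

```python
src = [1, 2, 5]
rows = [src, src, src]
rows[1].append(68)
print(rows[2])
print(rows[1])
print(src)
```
[1, 2, 5, 68]
[1, 2, 5, 68]
[1, 2, 5, 68]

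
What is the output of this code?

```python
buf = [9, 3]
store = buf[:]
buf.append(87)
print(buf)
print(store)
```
[9, 3, 87]
[9, 3]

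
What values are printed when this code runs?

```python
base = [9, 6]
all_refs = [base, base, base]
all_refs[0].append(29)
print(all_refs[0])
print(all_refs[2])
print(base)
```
[9, 6, 29]
[9, 6, 29]
[9, 6, 29]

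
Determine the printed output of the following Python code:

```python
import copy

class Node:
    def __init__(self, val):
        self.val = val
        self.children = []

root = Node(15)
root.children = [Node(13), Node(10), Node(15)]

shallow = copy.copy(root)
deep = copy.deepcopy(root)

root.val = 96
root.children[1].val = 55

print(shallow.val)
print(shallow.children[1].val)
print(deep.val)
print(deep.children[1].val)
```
15
55
15
10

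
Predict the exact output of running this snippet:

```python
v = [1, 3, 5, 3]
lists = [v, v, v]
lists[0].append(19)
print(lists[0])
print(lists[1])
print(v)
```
[1, 3, 5, 3, 19]
[1, 3, 5, 3, 19]
[1, 3, 5, 3, 19]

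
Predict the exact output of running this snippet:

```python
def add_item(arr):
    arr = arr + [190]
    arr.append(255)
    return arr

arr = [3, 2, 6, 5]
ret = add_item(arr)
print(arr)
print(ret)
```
[3, 2, 6, 5]
[3, 2, 6, 5, 190, 255]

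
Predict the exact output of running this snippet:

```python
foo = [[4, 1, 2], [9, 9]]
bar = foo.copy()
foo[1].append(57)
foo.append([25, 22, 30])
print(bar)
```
[[4, 1, 2], [9, 9, 57]]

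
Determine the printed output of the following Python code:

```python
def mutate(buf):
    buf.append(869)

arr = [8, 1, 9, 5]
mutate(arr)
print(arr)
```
[8, 1, 9, 5, 869]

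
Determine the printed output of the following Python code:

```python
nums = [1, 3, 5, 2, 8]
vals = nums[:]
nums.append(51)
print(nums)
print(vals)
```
[1, 3, 5, 2, 8, 51]
[1, 3, 5, 2, 8]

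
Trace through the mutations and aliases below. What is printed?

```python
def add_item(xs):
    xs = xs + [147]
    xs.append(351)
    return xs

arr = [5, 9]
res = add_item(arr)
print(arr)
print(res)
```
[5, 9]
[5, 9, 147, 351]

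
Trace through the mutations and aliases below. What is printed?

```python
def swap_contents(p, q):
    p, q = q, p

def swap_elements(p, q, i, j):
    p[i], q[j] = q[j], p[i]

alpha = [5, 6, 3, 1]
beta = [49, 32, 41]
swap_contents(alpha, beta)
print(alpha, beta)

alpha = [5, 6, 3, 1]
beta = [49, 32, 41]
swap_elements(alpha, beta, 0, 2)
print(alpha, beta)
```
[5, 6, 3, 1] [49, 32, 41]
[41, 6, 3, 1] [49, 32, 5]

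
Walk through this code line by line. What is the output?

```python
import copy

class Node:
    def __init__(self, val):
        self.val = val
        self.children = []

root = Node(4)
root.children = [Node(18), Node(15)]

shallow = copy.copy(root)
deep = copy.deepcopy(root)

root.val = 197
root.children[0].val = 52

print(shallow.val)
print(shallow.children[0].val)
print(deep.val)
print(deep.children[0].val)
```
4
52
4
18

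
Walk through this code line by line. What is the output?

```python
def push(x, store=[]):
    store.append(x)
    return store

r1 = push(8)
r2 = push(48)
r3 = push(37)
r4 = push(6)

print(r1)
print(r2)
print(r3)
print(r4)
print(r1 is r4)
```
[8, 48, 37, 6]
[8, 48, 37, 6]
[8, 48, 37, 6]
[8, 48, 37, 6]
True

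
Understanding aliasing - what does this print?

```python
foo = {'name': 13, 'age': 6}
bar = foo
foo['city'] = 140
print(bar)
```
{'name': 13, 'age': 6, 'city': 140}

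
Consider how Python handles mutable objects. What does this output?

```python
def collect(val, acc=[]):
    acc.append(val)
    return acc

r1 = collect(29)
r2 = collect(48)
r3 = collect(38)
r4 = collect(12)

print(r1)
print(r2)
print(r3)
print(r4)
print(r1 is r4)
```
[29, 48, 38, 12]
[29, 48, 38, 12]
[29, 48, 38, 12]
[29, 48, 38, 12]
True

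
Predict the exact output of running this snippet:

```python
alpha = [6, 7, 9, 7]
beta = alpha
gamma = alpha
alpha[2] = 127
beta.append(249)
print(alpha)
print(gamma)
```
[6, 7, 127, 7, 249]
[6, 7, 127, 7, 249]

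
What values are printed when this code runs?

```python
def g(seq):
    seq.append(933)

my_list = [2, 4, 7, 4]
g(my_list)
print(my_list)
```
[2, 4, 7, 4, 933]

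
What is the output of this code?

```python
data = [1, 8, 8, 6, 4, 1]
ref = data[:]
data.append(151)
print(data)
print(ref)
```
[1, 8, 8, 6, 4, 1, 151]
[1, 8, 8, 6, 4, 1]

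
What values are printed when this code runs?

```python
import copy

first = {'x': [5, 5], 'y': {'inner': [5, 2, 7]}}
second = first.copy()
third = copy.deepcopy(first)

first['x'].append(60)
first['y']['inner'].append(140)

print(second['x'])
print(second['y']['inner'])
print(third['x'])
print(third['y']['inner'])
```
[5, 5, 60]
[5, 2, 7, 140]
[5, 5]
[5, 2, 7]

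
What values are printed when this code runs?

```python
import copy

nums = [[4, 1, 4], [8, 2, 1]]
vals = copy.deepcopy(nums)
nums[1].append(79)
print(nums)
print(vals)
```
[[4, 1, 4], [8, 2, 1, 79]]
[[4, 1, 4], [8, 2, 1]]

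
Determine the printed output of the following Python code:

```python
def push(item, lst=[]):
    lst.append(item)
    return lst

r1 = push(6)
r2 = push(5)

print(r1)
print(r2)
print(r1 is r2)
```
[6, 5]
[6, 5]
True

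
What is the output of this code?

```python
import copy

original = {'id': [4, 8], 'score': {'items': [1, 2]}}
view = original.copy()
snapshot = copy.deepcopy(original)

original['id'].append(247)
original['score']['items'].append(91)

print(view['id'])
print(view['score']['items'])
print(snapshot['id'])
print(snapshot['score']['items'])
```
[4, 8, 247]
[1, 2, 91]
[4, 8]
[1, 2]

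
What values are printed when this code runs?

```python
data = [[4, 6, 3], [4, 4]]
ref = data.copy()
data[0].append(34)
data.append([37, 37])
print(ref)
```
[[4, 6, 3, 34], [4, 4]]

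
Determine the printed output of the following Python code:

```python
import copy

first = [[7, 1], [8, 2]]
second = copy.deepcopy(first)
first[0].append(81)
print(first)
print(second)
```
[[7, 1, 81], [8, 2]]
[[7, 1], [8, 2]]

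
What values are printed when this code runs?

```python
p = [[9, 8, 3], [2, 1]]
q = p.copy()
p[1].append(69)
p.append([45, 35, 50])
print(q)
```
[[9, 8, 3], [2, 1, 69]]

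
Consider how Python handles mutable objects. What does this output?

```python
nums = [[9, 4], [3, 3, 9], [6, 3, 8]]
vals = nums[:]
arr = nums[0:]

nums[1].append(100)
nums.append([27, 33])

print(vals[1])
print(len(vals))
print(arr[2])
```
[3, 3, 9, 100]
3
[6, 3, 8]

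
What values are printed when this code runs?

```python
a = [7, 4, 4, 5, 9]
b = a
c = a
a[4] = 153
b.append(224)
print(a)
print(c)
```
[7, 4, 4, 5, 153, 224]
[7, 4, 4, 5, 153, 224]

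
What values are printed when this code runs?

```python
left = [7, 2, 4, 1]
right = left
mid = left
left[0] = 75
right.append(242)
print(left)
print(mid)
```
[75, 2, 4, 1, 242]
[75, 2, 4, 1, 242]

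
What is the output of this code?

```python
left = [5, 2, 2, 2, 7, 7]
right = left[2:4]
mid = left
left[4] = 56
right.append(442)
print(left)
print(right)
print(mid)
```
[5, 2, 2, 2, 56, 7]
[2, 2, 442]
[5, 2, 2, 2, 56, 7]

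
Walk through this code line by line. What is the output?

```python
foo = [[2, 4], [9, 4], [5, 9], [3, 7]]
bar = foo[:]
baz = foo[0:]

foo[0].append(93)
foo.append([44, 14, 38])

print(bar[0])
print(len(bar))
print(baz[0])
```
[2, 4, 93]
4
[2, 4, 93]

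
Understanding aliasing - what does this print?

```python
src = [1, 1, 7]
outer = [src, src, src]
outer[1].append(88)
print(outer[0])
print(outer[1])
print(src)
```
[1, 1, 7, 88]
[1, 1, 7, 88]
[1, 1, 7, 88]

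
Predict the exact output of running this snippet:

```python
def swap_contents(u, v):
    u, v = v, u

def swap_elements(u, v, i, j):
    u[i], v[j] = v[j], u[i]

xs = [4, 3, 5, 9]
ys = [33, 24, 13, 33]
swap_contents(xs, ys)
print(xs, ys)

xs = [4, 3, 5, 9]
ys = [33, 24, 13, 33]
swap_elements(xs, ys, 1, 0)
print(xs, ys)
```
[4, 3, 5, 9] [33, 24, 13, 33]
[4, 33, 5, 9] [3, 24, 13, 33]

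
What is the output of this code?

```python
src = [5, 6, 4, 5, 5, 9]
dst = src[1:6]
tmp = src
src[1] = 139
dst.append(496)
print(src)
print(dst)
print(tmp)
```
[5, 139, 4, 5, 5, 9]
[6, 4, 5, 5, 9, 496]
[5, 139, 4, 5, 5, 9]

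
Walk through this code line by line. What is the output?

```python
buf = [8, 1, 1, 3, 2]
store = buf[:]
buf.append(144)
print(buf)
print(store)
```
[8, 1, 1, 3, 2, 144]
[8, 1, 1, 3, 2]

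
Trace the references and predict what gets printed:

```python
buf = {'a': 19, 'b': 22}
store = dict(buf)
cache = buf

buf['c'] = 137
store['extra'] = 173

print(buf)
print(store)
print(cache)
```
{'a': 19, 'b': 22, 'c': 137}
{'a': 19, 'b': 22, 'extra': 173}
{'a': 19, 'b': 22, 'c': 137}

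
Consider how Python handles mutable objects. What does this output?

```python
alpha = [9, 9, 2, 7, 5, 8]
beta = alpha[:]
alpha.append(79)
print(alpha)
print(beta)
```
[9, 9, 2, 7, 5, 8, 79]
[9, 9, 2, 7, 5, 8]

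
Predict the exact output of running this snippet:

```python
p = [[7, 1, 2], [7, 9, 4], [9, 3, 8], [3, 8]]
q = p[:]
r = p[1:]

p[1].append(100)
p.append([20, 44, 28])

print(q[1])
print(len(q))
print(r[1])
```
[7, 9, 4, 100]
4
[9, 3, 8]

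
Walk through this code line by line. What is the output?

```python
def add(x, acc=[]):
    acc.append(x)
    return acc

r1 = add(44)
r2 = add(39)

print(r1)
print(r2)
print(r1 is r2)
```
[44, 39]
[44, 39]
True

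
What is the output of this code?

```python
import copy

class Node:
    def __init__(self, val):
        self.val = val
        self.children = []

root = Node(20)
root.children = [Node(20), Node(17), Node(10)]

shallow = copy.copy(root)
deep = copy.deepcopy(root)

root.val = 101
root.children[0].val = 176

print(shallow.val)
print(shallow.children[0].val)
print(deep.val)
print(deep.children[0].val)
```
20
176
20
20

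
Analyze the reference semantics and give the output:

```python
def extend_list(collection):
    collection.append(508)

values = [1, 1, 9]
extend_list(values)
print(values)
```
[1, 1, 9, 508]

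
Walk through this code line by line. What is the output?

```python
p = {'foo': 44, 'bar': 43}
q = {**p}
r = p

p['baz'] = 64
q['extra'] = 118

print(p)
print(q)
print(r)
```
{'foo': 44, 'bar': 43, 'baz': 64}
{'foo': 44, 'bar': 43, 'extra': 118}
{'foo': 44, 'bar': 43, 'baz': 64}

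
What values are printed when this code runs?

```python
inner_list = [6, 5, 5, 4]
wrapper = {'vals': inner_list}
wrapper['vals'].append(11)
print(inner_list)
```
[6, 5, 5, 4, 11]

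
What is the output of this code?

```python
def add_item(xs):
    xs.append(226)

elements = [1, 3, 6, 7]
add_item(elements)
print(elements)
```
[1, 3, 6, 7, 226]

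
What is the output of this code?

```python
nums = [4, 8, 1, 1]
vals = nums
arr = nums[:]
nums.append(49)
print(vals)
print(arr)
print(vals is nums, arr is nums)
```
[4, 8, 1, 1, 49]
[4, 8, 1, 1]
True False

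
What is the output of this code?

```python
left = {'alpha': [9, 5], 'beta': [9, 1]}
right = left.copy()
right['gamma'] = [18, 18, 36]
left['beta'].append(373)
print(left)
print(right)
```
{'alpha': [9, 5], 'beta': [9, 1, 373]}
{'alpha': [9, 5], 'beta': [9, 1, 373], 'gamma': [18, 18, 36]}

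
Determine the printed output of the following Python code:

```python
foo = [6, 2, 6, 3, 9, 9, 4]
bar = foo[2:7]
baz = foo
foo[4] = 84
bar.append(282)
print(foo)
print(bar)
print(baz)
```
[6, 2, 6, 3, 84, 9, 4]
[6, 3, 9, 9, 4, 282]
[6, 2, 6, 3, 84, 9, 4]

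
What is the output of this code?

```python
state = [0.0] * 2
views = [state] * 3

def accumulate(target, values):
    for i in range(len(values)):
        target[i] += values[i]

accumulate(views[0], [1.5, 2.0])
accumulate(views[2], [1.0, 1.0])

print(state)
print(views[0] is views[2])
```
[2.5, 3.0]
True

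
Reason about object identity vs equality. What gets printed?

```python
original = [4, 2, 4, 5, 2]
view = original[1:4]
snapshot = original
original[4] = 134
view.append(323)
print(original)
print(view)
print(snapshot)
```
[4, 2, 4, 5, 134]
[2, 4, 5, 323]
[4, 2, 4, 5, 134]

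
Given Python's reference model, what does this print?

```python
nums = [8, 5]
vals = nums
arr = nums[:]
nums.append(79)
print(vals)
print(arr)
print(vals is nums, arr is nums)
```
[8, 5, 79]
[8, 5]
True False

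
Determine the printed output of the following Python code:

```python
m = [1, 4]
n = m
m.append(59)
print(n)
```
[1, 4, 59]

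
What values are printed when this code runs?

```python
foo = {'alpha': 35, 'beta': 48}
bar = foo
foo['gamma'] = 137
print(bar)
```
{'alpha': 35, 'beta': 48, 'gamma': 137}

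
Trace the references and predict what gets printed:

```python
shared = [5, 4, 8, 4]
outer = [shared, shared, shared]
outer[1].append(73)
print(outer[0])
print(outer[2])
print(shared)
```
[5, 4, 8, 4, 73]
[5, 4, 8, 4, 73]
[5, 4, 8, 4, 73]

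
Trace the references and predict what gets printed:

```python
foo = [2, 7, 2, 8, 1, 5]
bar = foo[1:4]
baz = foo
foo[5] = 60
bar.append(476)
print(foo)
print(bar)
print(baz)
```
[2, 7, 2, 8, 1, 60]
[7, 2, 8, 476]
[2, 7, 2, 8, 1, 60]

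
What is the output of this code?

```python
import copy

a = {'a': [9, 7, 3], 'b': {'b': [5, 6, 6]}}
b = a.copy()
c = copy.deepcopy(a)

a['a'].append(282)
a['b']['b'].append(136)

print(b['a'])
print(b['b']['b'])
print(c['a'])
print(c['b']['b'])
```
[9, 7, 3, 282]
[5, 6, 6, 136]
[9, 7, 3]
[5, 6, 6]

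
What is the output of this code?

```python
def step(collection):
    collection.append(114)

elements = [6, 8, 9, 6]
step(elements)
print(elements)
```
[6, 8, 9, 6, 114]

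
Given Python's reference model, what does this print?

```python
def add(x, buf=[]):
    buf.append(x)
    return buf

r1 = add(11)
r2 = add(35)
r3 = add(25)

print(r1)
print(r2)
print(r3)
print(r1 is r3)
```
[11, 35, 25]
[11, 35, 25]
[11, 35, 25]
True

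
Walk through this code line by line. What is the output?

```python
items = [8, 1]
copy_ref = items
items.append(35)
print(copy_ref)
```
[8, 1, 35]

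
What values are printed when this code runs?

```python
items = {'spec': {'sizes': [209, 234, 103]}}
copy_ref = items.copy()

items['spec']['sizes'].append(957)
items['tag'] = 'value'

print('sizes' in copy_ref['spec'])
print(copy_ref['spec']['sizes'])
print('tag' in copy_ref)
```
True
[209, 234, 103, 957]
False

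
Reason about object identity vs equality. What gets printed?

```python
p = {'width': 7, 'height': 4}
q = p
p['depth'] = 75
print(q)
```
{'width': 7, 'height': 4, 'depth': 75}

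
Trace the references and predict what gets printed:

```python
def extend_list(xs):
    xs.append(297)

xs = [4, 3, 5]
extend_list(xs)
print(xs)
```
[4, 3, 5, 297]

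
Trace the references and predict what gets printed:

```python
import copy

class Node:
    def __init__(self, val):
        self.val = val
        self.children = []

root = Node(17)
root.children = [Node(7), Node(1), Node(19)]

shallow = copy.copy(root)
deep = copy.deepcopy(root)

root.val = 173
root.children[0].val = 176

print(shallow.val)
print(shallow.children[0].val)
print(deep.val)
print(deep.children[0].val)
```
17
176
17
7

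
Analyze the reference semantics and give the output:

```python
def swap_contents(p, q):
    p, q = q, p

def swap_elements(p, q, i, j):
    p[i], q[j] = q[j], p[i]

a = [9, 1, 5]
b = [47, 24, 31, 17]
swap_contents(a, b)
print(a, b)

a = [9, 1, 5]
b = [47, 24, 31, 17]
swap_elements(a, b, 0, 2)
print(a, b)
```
[9, 1, 5] [47, 24, 31, 17]
[31, 1, 5] [47, 24, 9, 17]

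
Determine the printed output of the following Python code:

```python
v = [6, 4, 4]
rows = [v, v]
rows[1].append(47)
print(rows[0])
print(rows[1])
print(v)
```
[6, 4, 4, 47]
[6, 4, 4, 47]
[6, 4, 4, 47]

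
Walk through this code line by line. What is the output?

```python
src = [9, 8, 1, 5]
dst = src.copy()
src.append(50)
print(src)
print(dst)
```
[9, 8, 1, 5, 50]
[9, 8, 1, 5]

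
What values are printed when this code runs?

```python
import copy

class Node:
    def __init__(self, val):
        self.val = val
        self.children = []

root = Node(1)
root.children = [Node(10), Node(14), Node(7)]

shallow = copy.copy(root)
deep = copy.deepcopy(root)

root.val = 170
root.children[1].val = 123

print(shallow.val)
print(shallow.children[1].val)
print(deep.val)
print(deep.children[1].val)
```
1
123
1
14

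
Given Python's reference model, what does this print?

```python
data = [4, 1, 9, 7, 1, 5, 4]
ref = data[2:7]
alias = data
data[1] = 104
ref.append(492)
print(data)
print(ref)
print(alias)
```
[4, 104, 9, 7, 1, 5, 4]
[9, 7, 1, 5, 4, 492]
[4, 104, 9, 7, 1, 5, 4]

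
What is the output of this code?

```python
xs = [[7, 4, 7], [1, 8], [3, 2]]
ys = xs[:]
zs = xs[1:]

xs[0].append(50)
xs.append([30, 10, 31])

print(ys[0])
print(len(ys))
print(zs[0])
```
[7, 4, 7, 50]
3
[1, 8]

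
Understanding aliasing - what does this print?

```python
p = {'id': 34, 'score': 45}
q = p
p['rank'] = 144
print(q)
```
{'id': 34, 'score': 45, 'rank': 144}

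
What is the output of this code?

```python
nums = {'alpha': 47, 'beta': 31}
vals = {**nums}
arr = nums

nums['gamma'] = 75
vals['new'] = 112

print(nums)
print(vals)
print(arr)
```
{'alpha': 47, 'beta': 31, 'gamma': 75}
{'alpha': 47, 'beta': 31, 'new': 112}
{'alpha': 47, 'beta': 31, 'gamma': 75}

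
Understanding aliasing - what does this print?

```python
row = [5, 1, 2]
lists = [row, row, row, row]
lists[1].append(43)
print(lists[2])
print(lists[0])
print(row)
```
[5, 1, 2, 43]
[5, 1, 2, 43]
[5, 1, 2, 43]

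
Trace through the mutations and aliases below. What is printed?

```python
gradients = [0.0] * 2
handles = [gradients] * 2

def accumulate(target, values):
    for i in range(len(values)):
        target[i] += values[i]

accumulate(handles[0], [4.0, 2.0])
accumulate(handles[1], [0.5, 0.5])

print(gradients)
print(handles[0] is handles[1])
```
[4.5, 2.5]
True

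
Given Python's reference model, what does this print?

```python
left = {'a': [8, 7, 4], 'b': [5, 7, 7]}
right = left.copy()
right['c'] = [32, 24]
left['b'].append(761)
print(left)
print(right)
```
{'a': [8, 7, 4], 'b': [5, 7, 7, 761]}
{'a': [8, 7, 4], 'b': [5, 7, 7, 761], 'c': [32, 24]}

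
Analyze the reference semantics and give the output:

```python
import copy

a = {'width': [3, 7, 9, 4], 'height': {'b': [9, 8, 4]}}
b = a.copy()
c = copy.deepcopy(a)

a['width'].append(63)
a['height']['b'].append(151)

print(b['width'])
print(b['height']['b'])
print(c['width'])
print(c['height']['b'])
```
[3, 7, 9, 4, 63]
[9, 8, 4, 151]
[3, 7, 9, 4]
[9, 8, 4]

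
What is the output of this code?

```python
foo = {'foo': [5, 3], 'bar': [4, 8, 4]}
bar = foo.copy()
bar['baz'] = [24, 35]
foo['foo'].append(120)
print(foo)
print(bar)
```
{'foo': [5, 3, 120], 'bar': [4, 8, 4]}
{'foo': [5, 3, 120], 'bar': [4, 8, 4], 'baz': [24, 35]}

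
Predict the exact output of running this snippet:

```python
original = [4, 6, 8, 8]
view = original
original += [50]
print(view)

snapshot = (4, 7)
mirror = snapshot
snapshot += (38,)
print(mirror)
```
[4, 6, 8, 8, 50]
(4, 7)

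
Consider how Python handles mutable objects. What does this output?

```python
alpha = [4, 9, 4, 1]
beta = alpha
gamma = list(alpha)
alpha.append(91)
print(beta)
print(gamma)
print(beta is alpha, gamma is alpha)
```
[4, 9, 4, 1, 91]
[4, 9, 4, 1]
True False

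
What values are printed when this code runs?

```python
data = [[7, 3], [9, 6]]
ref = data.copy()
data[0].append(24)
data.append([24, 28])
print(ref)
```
[[7, 3, 24], [9, 6]]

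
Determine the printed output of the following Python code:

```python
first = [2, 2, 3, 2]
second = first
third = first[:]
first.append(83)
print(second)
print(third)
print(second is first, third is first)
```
[2, 2, 3, 2, 83]
[2, 2, 3, 2]
True False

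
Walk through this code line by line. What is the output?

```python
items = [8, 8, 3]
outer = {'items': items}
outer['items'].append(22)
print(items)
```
[8, 8, 3, 22]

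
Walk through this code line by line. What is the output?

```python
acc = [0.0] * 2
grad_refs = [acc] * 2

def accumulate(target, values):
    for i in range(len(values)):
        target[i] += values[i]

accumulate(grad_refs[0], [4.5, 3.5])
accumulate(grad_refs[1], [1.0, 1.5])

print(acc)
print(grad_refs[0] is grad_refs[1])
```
[5.5, 5.0]
True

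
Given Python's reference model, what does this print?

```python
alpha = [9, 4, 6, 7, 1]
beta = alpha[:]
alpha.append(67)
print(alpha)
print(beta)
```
[9, 4, 6, 7, 1, 67]
[9, 4, 6, 7, 1]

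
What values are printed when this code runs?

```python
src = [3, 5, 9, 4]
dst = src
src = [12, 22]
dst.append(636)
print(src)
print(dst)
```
[12, 22]
[3, 5, 9, 4, 636]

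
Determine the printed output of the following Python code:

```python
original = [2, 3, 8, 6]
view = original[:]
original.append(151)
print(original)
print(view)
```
[2, 3, 8, 6, 151]
[2, 3, 8, 6]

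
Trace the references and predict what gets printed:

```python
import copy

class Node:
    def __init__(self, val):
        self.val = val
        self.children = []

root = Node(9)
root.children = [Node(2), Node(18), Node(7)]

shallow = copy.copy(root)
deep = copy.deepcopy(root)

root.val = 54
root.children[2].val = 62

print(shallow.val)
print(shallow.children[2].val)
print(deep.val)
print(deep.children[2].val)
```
9
62
9
7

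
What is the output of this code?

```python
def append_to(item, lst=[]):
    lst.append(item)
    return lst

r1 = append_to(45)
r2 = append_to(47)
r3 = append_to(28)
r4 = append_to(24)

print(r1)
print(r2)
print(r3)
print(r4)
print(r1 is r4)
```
[45, 47, 28, 24]
[45, 47, 28, 24]
[45, 47, 28, 24]
[45, 47, 28, 24]
True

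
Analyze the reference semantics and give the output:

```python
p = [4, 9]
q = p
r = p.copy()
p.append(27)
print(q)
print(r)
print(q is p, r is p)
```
[4, 9, 27]
[4, 9]
True False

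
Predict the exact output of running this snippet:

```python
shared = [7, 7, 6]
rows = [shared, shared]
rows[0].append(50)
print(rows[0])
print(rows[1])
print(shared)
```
[7, 7, 6, 50]
[7, 7, 6, 50]
[7, 7, 6, 50]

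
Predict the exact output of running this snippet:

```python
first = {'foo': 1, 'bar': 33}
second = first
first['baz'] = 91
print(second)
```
{'foo': 1, 'bar': 33, 'baz': 91}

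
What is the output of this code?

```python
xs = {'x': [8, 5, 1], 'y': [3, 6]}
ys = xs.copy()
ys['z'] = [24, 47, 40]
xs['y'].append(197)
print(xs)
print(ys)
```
{'x': [8, 5, 1], 'y': [3, 6, 197]}
{'x': [8, 5, 1], 'y': [3, 6, 197], 'z': [24, 47, 40]}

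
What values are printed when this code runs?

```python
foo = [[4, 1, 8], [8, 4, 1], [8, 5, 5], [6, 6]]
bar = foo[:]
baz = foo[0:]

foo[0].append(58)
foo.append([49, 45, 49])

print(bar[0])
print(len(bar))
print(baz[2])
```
[4, 1, 8, 58]
4
[8, 5, 5]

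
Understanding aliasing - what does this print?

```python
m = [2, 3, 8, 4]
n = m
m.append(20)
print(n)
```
[2, 3, 8, 4, 20]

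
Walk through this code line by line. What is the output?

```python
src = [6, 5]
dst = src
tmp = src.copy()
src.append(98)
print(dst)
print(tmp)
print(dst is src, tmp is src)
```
[6, 5, 98]
[6, 5]
True False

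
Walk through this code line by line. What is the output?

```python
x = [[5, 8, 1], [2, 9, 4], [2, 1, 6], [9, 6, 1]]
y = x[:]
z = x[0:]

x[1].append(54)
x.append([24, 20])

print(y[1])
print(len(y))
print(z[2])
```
[2, 9, 4, 54]
4
[2, 1, 6]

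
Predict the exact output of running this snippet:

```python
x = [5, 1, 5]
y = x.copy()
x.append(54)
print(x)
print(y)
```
[5, 1, 5, 54]
[5, 1, 5]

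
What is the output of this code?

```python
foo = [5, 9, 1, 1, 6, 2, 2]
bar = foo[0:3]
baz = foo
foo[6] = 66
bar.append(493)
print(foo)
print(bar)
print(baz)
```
[5, 9, 1, 1, 6, 2, 66]
[5, 9, 1, 493]
[5, 9, 1, 1, 6, 2, 66]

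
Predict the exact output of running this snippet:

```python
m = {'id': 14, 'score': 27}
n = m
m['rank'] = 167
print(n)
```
{'id': 14, 'score': 27, 'rank': 167}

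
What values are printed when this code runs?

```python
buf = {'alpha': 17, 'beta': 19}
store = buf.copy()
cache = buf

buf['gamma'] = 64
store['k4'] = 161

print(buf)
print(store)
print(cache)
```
{'alpha': 17, 'beta': 19, 'gamma': 64}
{'alpha': 17, 'beta': 19, 'k4': 161}
{'alpha': 17, 'beta': 19, 'gamma': 64}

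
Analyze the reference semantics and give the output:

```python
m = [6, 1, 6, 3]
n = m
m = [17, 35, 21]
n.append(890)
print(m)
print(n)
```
[17, 35, 21]
[6, 1, 6, 3, 890]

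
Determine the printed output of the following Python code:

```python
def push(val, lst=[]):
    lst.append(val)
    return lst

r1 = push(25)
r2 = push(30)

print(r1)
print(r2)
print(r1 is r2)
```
[25, 30]
[25, 30]
True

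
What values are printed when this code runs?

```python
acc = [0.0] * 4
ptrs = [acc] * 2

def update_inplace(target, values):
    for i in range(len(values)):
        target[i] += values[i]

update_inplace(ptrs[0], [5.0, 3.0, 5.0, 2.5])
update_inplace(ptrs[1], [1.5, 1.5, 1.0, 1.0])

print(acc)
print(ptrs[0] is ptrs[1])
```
[6.5, 4.5, 6.0, 3.5]
True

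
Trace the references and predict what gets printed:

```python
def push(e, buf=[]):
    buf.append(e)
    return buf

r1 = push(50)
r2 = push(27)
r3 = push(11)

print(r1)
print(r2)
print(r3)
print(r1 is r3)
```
[50, 27, 11]
[50, 27, 11]
[50, 27, 11]
True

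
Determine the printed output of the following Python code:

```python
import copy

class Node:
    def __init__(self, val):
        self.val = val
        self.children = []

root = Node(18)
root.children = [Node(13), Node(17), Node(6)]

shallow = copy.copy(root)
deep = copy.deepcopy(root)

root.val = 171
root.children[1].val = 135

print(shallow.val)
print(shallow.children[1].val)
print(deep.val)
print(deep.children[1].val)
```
18
135
18
17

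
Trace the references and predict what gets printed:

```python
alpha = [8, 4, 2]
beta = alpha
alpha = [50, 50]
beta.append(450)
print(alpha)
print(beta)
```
[50, 50]
[8, 4, 2, 450]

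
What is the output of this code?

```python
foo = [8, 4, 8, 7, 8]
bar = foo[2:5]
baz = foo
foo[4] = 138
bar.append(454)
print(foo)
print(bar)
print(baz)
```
[8, 4, 8, 7, 138]
[8, 7, 8, 454]
[8, 4, 8, 7, 138]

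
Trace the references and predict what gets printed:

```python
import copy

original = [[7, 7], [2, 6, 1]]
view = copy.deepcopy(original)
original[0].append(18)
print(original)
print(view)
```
[[7, 7, 18], [2, 6, 1]]
[[7, 7], [2, 6, 1]]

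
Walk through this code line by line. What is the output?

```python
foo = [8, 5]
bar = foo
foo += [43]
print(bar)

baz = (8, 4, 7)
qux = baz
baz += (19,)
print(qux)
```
[8, 5, 43]
(8, 4, 7)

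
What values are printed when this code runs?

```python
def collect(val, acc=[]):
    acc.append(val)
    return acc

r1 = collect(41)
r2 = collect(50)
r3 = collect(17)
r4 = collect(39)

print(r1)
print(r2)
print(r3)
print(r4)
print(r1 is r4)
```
[41, 50, 17, 39]
[41, 50, 17, 39]
[41, 50, 17, 39]
[41, 50, 17, 39]
True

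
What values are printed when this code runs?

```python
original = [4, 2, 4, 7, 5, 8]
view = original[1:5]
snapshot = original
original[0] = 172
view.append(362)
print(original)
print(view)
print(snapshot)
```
[172, 2, 4, 7, 5, 8]
[2, 4, 7, 5, 362]
[172, 2, 4, 7, 5, 8]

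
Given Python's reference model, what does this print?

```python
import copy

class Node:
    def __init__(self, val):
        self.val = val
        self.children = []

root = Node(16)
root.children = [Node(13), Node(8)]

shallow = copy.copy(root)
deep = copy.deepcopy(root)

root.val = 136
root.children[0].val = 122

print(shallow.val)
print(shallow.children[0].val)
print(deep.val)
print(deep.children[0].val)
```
16
122
16
13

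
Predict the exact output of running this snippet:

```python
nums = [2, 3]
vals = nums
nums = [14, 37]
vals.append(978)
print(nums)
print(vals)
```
[14, 37]
[2, 3, 978]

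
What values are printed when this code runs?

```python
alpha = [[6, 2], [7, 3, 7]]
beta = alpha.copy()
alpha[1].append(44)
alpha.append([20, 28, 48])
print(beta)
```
[[6, 2], [7, 3, 7, 44]]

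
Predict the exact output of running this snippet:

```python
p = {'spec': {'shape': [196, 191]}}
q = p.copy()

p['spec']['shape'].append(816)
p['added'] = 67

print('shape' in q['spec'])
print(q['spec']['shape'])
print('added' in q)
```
True
[196, 191, 816]
False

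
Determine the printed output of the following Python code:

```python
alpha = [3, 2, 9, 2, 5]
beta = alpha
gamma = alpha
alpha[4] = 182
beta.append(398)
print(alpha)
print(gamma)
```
[3, 2, 9, 2, 182, 398]
[3, 2, 9, 2, 182, 398]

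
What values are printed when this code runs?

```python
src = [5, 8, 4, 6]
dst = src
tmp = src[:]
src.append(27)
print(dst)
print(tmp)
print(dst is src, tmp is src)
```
[5, 8, 4, 6, 27]
[5, 8, 4, 6]
True False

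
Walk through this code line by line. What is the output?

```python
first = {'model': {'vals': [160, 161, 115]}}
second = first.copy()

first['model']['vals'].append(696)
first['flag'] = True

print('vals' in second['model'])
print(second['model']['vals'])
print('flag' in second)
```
True
[160, 161, 115, 696]
False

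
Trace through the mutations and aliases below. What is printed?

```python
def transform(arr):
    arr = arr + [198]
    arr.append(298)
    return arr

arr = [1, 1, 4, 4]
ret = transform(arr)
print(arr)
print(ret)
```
[1, 1, 4, 4]
[1, 1, 4, 4, 198, 298]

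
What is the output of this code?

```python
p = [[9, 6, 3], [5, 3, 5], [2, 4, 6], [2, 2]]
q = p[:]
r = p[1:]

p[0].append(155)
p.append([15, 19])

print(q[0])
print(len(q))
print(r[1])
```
[9, 6, 3, 155]
4
[2, 4, 6]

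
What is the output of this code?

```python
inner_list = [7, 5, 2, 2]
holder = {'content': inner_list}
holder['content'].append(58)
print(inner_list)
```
[7, 5, 2, 2, 58]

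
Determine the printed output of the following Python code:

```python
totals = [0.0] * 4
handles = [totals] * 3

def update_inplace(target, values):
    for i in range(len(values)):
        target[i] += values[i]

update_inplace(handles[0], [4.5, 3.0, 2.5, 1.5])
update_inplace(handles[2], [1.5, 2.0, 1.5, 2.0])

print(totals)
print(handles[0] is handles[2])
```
[6.0, 5.0, 4.0, 3.5]
True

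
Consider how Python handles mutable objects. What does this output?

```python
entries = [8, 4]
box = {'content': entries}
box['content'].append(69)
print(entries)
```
[8, 4, 69]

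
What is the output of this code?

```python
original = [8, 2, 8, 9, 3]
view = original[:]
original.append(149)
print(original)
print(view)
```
[8, 2, 8, 9, 3, 149]
[8, 2, 8, 9, 3]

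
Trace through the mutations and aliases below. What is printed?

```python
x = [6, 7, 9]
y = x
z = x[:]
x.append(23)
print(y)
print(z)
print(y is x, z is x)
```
[6, 7, 9, 23]
[6, 7, 9]
True False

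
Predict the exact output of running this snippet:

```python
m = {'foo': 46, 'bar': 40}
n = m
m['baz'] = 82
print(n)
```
{'foo': 46, 'bar': 40, 'baz': 82}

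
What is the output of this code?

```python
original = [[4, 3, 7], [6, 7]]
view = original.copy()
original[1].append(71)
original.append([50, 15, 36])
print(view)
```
[[4, 3, 7], [6, 7, 71]]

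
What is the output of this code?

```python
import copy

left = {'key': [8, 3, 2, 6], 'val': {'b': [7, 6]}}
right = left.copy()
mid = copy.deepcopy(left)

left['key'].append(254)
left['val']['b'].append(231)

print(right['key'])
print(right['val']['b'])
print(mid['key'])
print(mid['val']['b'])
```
[8, 3, 2, 6, 254]
[7, 6, 231]
[8, 3, 2, 6]
[7, 6]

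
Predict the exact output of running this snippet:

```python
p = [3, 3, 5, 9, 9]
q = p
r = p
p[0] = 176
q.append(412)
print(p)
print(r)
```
[176, 3, 5, 9, 9, 412]
[176, 3, 5, 9, 9, 412]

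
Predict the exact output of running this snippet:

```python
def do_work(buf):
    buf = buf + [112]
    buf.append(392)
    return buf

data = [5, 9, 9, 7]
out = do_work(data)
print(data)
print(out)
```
[5, 9, 9, 7]
[5, 9, 9, 7, 112, 392]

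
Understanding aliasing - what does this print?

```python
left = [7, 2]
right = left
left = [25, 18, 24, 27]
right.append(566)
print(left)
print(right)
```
[25, 18, 24, 27]
[7, 2, 566]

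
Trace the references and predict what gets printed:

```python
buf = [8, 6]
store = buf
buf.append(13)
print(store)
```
[8, 6, 13]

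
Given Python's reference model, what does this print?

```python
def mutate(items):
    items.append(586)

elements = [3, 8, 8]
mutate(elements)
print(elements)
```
[3, 8, 8, 586]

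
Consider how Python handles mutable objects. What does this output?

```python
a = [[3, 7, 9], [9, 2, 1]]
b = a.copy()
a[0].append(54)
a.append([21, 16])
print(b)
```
[[3, 7, 9, 54], [9, 2, 1]]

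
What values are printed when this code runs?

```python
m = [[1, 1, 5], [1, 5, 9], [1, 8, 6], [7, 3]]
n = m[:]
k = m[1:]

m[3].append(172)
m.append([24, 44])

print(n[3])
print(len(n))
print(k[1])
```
[7, 3, 172]
4
[1, 8, 6]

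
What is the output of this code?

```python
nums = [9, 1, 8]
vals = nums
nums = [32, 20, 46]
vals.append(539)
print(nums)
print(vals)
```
[32, 20, 46]
[9, 1, 8, 539]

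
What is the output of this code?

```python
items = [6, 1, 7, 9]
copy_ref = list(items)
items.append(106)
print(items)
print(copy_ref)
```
[6, 1, 7, 9, 106]
[6, 1, 7, 9]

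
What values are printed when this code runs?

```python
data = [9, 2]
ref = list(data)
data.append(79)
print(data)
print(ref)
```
[9, 2, 79]
[9, 2]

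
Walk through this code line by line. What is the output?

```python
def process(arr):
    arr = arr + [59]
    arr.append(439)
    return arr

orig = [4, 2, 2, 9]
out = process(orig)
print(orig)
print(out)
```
[4, 2, 2, 9]
[4, 2, 2, 9, 59, 439]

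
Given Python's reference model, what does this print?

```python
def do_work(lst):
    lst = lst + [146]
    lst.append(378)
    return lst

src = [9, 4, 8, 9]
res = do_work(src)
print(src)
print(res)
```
[9, 4, 8, 9]
[9, 4, 8, 9, 146, 378]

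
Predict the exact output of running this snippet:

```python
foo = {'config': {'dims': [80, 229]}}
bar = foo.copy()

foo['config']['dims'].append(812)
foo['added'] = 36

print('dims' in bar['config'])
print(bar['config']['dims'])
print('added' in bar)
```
True
[80, 229, 812]
False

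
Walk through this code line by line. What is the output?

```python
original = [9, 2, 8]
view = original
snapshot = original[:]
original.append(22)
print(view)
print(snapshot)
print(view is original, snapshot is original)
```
[9, 2, 8, 22]
[9, 2, 8]
True False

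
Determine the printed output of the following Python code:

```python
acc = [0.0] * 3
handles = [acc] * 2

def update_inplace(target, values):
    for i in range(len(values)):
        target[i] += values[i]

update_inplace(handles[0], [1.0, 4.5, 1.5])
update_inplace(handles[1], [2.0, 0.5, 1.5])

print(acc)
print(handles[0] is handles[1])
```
[3.0, 5.0, 3.0]
True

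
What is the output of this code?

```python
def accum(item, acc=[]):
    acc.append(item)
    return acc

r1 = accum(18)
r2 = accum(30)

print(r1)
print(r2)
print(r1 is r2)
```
[18, 30]
[18, 30]
True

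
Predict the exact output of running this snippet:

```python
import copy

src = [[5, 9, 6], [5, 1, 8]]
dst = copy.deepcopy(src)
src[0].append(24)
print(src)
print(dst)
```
[[5, 9, 6, 24], [5, 1, 8]]
[[5, 9, 6], [5, 1, 8]]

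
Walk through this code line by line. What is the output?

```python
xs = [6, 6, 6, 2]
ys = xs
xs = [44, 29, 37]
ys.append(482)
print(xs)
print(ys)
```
[44, 29, 37]
[6, 6, 6, 2, 482]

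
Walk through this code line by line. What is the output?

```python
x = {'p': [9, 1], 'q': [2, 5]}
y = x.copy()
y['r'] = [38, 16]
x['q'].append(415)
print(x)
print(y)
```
{'p': [9, 1], 'q': [2, 5, 415]}
{'p': [9, 1], 'q': [2, 5, 415], 'r': [38, 16]}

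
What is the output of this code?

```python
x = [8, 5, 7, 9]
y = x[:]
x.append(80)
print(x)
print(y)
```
[8, 5, 7, 9, 80]
[8, 5, 7, 9]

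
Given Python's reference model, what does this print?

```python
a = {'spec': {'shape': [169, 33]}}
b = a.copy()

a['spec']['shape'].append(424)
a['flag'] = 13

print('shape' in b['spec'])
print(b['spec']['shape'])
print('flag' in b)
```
True
[169, 33, 424]
False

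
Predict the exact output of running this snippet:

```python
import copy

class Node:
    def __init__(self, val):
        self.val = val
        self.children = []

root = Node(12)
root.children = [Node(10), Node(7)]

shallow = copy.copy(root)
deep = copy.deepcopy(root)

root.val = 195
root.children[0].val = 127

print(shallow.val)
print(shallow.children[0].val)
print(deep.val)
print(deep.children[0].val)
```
12
127
12
10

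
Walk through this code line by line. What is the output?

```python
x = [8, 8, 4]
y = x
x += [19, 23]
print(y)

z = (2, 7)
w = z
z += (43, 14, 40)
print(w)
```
[8, 8, 4, 19, 23]
(2, 7)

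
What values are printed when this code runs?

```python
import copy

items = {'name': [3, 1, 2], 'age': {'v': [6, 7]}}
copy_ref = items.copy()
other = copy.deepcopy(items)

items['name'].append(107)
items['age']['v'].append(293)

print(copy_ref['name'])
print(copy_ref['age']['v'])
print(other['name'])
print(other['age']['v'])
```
[3, 1, 2, 107]
[6, 7, 293]
[3, 1, 2]
[6, 7]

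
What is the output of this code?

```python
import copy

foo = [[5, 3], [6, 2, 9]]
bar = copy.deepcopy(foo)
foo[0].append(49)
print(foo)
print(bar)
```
[[5, 3, 49], [6, 2, 9]]
[[5, 3], [6, 2, 9]]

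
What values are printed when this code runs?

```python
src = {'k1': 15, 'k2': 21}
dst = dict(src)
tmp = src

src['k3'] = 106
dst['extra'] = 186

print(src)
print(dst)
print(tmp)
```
{'k1': 15, 'k2': 21, 'k3': 106}
{'k1': 15, 'k2': 21, 'extra': 186}
{'k1': 15, 'k2': 21, 'k3': 106}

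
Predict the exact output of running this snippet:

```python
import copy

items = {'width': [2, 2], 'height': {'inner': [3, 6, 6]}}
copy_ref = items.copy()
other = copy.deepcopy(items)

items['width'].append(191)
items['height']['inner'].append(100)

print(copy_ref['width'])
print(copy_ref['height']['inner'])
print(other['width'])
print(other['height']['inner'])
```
[2, 2, 191]
[3, 6, 6, 100]
[2, 2]
[3, 6, 6]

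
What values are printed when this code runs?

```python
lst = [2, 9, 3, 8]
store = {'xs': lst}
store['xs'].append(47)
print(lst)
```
[2, 9, 3, 8, 47]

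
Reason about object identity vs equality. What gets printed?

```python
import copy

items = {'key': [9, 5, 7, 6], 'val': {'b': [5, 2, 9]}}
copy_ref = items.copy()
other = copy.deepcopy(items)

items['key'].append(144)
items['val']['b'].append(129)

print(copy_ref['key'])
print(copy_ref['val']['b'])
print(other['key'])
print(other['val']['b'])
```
[9, 5, 7, 6, 144]
[5, 2, 9, 129]
[9, 5, 7, 6]
[5, 2, 9]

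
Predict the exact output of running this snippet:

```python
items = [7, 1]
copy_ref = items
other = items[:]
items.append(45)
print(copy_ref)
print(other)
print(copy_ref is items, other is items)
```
[7, 1, 45]
[7, 1]
True False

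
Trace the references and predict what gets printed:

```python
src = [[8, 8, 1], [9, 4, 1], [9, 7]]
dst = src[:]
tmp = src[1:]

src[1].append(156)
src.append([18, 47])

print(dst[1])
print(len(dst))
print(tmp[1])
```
[9, 4, 1, 156]
3
[9, 7]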